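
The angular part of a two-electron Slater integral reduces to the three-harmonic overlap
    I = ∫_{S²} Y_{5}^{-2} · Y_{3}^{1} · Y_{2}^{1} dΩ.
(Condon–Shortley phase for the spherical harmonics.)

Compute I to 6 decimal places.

Checks pass: Σm=0; 10 even; l₃=2∈[2,8].
(2·5+1)(2·3+1)(2·2+1) = 385
Δ: 6! 4! 0! / 11! → 1/2310
sum: t=3:−1/144 = -1/144
3j²(5 3 2; 0 0 0) = Δ·Π!·Σ² = 10/231  (sign -1)
sum: t=4:+1/288 = 1/288
3j²(5 3 2; -2 1 1) = Δ·Π!·Σ² = 1/22  (sign -1)
combine: 4πI² = 385·10/231·1/22 = 25/33
take √, sign +1: I = 0.24553200

0.245532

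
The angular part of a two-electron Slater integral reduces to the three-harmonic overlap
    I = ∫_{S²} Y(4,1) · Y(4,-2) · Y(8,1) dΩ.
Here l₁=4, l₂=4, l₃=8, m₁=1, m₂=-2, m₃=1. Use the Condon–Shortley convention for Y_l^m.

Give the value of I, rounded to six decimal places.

-0.140664

m-sum 0 ✓  L=16 even ✓  0≤8≤8 ✓
Π(2lᵢ+1) = 9×9×17 = 1377
triangle coeff Δ(4,4,8) = 1/218790
Σ_t [0,0]: t=0:+1/331776 = 1/331776
(3j)²=490/21879 [(4 4 8; 0 0 0)], sign=+1
Σ_t [0,0]: t=0:+1/1036800 = 1/1036800
(3j)²=98/12155 [(4 4 8; 1 -2 1)], sign=-1
⇒ 4πI² = 86436/347633
I = (-1)√(86436/347633/(4π)) = -0.14066366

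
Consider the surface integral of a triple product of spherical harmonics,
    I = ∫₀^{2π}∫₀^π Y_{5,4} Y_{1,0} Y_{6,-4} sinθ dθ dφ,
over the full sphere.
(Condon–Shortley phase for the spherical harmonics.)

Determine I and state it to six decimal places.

Checks pass: Σm=0; 12 even; l₃=6∈[4,6].
(2·5+1)(2·1+1)(2·6+1) = 429
Δ: 0! 10! 2! / 13! → 1/858
sum: t=0:+1/14400 = 1/14400
3j²(5 1 6; 0 0 0) = Δ·Π!·Σ² = 6/143  (sign +1)
sum: t=0:+1/362880 = 1/362880
3j²(5 1 6; 4 0 -4) = Δ·Π!·Σ² = 10/429  (sign +1)
combine: 4πI² = 429·6/143·10/429 = 60/143
take √, sign +1: I = 0.18272698

0.182727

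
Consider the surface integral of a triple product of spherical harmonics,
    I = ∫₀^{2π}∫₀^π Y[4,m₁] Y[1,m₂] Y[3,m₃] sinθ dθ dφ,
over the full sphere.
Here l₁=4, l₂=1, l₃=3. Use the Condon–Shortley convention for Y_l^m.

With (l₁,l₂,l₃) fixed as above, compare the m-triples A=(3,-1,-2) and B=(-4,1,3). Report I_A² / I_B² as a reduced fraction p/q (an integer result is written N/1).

3/4

l's match ⇒ only the (l;m) 3-j factors differ between A and B.
A: triangle coeff Δ(4,1,3) = 1/252; Σ_t [0,0]: t=0:+1/240 = 1/240; (3j)²=1/12 [(4 1 3; 3 -1 -2)], sign=-1
B: triangle coeff Δ(4,1,3) = 1/252; Σ_t [2,2]: t=2:+1/1440 = 1/1440; (3j)²=1/9 [(4 1 3; -4 1 3)], sign=+1
I_A²/I_B² = (1/12)/(1/9) = 3/4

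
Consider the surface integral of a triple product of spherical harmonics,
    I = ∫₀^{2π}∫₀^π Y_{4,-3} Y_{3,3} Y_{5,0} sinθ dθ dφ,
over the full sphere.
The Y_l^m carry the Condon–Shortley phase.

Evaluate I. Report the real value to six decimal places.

-0.098140

Checks pass: Σm=0; 12 even; l₃=5∈[1,7].
(2·4+1)(2·3+1)(2·5+1) = 693
Δ: 2! 6! 4! / 13! → 1/180180
sum: t=0:+1/576 t=1:−1/144 t=2:+1/576 = -1/288
3j²(4 3 5; 0 0 0) = Δ·Π!·Σ² = 20/1001  (sign +1)
sum: t=2:+1/5760 = 1/5760
3j²(4 3 5; -3 3 0) = Δ·Π!·Σ² = 5/572  (sign -1)
combine: 4πI² = 693·20/1001·5/572 = 225/1859
take √, sign -1: I = -0.09814013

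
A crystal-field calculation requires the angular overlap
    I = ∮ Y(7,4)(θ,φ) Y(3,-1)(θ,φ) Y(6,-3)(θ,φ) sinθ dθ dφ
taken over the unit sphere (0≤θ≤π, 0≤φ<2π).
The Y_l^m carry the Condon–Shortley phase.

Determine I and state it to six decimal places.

Rules hold: Σm=0, L=16 even, 4≤6≤10.
N = 15·7·13 = 1365
Δ = 4!·10!·2!/17! = 1/2042040
Racah Σ t=1..3: t=1:−1/207360 t=2:+1/57600 t=3:−1/207360 = 1/129600
⇒ 3j(7 3 6; 0 0 0)² = 168/12155, sgn +1
Racah Σ t=0..2: t=0:+1/1451520 t=1:−1/483840 t=2:+1/2903040 = -1/967680
⇒ 3j(7 3 6; 4 -1 -3)² = 81/6188, sgn +1
4πI² = N·(3j₀)²·(3jₘ)² = 10206/41327
I = +1·√(0.246957/4π) = 0.14018641

0.140186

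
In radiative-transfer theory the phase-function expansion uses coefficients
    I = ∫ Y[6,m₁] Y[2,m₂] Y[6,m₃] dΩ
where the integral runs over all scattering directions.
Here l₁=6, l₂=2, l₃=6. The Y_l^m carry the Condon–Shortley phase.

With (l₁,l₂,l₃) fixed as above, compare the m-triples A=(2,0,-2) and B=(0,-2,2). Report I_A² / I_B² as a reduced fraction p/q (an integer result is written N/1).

5/14

l's match ⇒ only the (l;m) 3-j factors differ between A and B.
A: triangle coeff Δ(6,2,6) = 1/90090; Σ_t [0,2]: t=0:+1/69120 t=1:−1/30240 t=2:+1/322560 = -1/64512; (3j)²=10/1001 [(6 2 6; 2 0 -2)], sign=-1
B: triangle coeff Δ(6,2,6) = 1/90090; Σ_t [0,0]: t=0:+1/69120 = 1/69120; (3j)²=4/143 [(6 2 6; 0 -2 2)], sign=+1
I_A²/I_B² = (10/1001)/(4/143) = 5/14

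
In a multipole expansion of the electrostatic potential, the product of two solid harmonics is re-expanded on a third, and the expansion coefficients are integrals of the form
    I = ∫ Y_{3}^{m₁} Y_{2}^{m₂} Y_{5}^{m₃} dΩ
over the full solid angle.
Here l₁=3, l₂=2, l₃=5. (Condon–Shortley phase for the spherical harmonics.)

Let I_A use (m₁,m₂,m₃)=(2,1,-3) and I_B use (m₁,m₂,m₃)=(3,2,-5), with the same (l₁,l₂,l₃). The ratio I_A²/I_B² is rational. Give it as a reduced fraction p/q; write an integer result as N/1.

Shared (l₁,l₂,l₃)=(3,2,5): N and (l;000)² cancel in I_A²/I_B².
A: Δ = 0!·6!·4!/11! = 1/2310; Racah Σ t=0..0: t=0:+1/720 = 1/720; ⇒ 3j(3 2 5; 2 1 -3)² = 8/165, sgn +1
B: Δ = 0!·6!·4!/11! = 1/2310; Racah Σ t=0..0: t=0:+1/17280 = 1/17280; ⇒ 3j(3 2 5; 3 2 -5)² = 1/11, sgn +1
I_A²/I_B² = (8/165)/(1/11) = 8/15

8/15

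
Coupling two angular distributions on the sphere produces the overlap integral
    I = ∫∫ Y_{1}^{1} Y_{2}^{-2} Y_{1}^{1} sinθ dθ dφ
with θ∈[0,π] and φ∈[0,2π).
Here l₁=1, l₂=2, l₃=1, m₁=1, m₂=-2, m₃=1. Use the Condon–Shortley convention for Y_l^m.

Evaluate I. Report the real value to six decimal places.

Rules hold: Σm=0, L=4 even, 1≤1≤3.
N = 3·5·3 = 45
Δ = 2!·0!·2!/5! = 1/30
Racah Σ t=1..1: t=1:−1/1 = -1/1
⇒ 3j(1 2 1; 0 0 0)² = 2/15, sgn +1
Racah Σ t=0..0: t=0:+1/4 = 1/4
⇒ 3j(1 2 1; 1 -2 1)² = 1/5, sgn +1
4πI² = N·(3j₀)²·(3jₘ)² = 6/5
I = +1·√(1.2/4π) = 0.30901936

0.309019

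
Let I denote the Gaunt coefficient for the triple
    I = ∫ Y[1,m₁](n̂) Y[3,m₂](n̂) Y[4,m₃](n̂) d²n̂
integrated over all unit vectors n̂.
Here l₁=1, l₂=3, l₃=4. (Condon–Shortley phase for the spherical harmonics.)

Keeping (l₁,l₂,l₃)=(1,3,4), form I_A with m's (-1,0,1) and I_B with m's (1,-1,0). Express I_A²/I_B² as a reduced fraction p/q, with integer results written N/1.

Same 1,3,4: normalisation and zero-m 3j drop out of the ratio.
A: Δ: 0! 2! 6! / 9! → 1/252; sum: t=0:+1/72 = 1/72; 3j²(1 3 4; -1 0 1) = Δ·Π!·Σ² = 5/126  (sign -1)
B: Δ: 0! 2! 6! / 9! → 1/252; sum: t=0:+1/96 = 1/96; 3j²(1 3 4; 1 -1 0) = Δ·Π!·Σ² = 1/42  (sign +1)
I_A²/I_B² = (5/126)/(1/42) = 5/3

5/3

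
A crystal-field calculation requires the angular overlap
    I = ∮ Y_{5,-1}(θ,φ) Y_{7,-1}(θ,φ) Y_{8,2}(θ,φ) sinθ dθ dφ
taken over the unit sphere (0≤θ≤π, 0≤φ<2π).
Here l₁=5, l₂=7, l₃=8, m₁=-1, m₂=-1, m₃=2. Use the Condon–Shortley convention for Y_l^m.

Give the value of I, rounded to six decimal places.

0.110370

m-sum 0 ✓  L=20 even ✓  2≤8≤12 ✓
Π(2lᵢ+1) = 11×15×17 = 2805
triangle coeff Δ(5,7,8) = 1/814773960
Σ_t [0,4]: t=0:+1/87091200 t=1:−1/4976640 t=2:+1/2073600 t=3:−1/4976640 t=4:+1/87091200 = 1/9676800
(3j)²=360/46189 [(5 7 8; 0 0 0)], sign=+1
Σ_t [0,4]: t=0:+1/298598400 t=1:−1/10368000 t=2:+1/3317760 t=3:−1/6531840 t=4:+1/92897280 = 197/2985984000
(3j)²=38809/5542680 [(5 7 8; -1 -1 2)], sign=+1
⇒ 4πI² = 1746405/11408683
I = (+1)√(1746405/11408683/(4π)) = 0.11036968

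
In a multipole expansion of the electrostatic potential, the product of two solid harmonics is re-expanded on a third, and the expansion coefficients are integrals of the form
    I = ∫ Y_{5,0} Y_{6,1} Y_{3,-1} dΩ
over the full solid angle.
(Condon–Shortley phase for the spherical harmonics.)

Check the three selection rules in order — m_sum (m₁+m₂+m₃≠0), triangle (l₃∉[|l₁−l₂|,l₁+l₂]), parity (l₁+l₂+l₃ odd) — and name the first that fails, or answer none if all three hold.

none

Σmᵢ = 0  ✓
l₃∈[|l₁−l₂|,l₁+l₂]=[1,11], have l₃=3  ✓
Σlᵢ = 14 ⇒ even  ✓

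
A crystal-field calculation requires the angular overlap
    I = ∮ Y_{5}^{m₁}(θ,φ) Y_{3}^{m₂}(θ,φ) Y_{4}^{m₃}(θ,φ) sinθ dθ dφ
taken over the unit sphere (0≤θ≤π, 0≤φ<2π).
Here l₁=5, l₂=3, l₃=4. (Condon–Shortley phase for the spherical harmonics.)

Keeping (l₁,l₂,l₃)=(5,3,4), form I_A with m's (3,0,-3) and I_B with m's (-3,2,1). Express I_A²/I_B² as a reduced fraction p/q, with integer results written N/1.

Shared (l₁,l₂,l₃)=(5,3,4): N and (l;000)² cancel in I_A²/I_B².
A: Δ = 4!·6!·2!/13! = 1/180180; Racah Σ t=1..2: t=1:−1/1440 t=2:+1/2880 = -1/2880; ⇒ 3j(5 3 4; 3 0 -3)² = 7/715, sgn +1
B: Δ = 4!·6!·2!/13! = 1/180180; Racah Σ t=3..4: t=3:−1/1440 t=4:+1/1152 = 1/5760; ⇒ 3j(5 3 4; -3 2 1)² = 1/858, sgn -1
I_A²/I_B² = (7/715)/(1/858) = 42/5

42/5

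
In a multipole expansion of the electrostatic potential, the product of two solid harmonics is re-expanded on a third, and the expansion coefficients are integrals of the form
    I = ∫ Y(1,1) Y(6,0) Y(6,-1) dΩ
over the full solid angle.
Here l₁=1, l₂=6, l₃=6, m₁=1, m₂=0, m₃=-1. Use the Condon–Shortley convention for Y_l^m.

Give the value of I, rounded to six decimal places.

0.000000

L=13 odd ⇒ parity kills the (l;000) factor ⇒ I = 0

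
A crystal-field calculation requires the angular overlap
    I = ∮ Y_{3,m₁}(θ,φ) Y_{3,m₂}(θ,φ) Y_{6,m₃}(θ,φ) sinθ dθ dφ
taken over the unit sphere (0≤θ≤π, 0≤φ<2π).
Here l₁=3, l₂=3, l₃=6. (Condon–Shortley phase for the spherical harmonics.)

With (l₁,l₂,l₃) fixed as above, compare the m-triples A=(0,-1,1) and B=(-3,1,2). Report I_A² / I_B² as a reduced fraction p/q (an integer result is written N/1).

25/2

Same 3,3,6: normalisation and zero-m 3j drop out of the ratio.
A: Δ: 0! 6! 6! / 13! → 1/12012; sum: t=0:+1/1728 = 1/1728; 3j²(3 3 6; 0 -1 1) = Δ·Π!·Σ² = 25/858  (sign -1)
B: Δ: 0! 6! 6! / 13! → 1/12012; sum: t=0:+1/34560 = 1/34560; 3j²(3 3 6; -3 1 2) = Δ·Π!·Σ² = 1/429  (sign +1)
I_A²/I_B² = (25/858)/(1/429) = 25/2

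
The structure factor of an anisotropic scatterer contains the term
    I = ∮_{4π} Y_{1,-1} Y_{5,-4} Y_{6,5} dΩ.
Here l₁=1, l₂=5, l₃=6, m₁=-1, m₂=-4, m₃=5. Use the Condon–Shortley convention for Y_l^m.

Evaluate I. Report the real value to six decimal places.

-0.303018

Checks pass: Σm=0; 12 even; l₃=6∈[4,6].
(2·1+1)(2·5+1)(2·6+1) = 429
Δ: 0! 2! 10! / 13! → 1/858
sum: t=0:+1/14400 = 1/14400
3j²(1 5 6; 0 0 0) = Δ·Π!·Σ² = 6/143  (sign +1)
sum: t=0:+1/725760 = 1/725760
3j²(1 5 6; -1 -4 5) = Δ·Π!·Σ² = 5/78  (sign -1)
combine: 4πI² = 429·6/143·5/78 = 15/13
take √, sign -1: I = -0.30301841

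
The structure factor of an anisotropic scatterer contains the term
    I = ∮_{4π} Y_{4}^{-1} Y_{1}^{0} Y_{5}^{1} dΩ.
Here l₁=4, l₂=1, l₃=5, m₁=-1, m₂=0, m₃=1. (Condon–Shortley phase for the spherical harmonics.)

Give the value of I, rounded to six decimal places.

Rules hold: Σm=0, L=10 even, 3≤5≤5.
N = 9·3·11 = 297
Δ = 0!·8!·2!/11! = 1/495
Racah Σ t=0..0: t=0:+1/576 = 1/576
⇒ 3j(4 1 5; 0 0 0)² = 5/99, sgn -1
Racah Σ t=0..0: t=0:+1/720 = 1/720
⇒ 3j(4 1 5; -1 0 1)² = 8/165, sgn +1
4πI² = N·(3j₀)²·(3jₘ)² = 8/11
I = -1·√(0.727273/4π) = -0.24057125

-0.240571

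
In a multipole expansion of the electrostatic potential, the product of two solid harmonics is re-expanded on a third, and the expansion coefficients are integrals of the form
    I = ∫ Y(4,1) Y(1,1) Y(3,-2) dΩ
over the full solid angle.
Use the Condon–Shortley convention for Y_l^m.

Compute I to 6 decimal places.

-0.106622

Rules hold: Σm=0, L=8 even, 3≤3≤5.
N = 9·3·7 = 189
Δ = 2!·6!·0!/9! = 1/252
Racah Σ t=1..1: t=1:−1/36 = -1/36
⇒ 3j(4 1 3; 0 0 0)² = 4/63, sgn +1
Racah Σ t=2..2: t=2:+1/240 = 1/240
⇒ 3j(4 1 3; 1 1 -2)² = 1/84, sgn -1
4πI² = N·(3j₀)²·(3jₘ)² = 1/7
I = -1·√(0.142857/4π) = -0.10662181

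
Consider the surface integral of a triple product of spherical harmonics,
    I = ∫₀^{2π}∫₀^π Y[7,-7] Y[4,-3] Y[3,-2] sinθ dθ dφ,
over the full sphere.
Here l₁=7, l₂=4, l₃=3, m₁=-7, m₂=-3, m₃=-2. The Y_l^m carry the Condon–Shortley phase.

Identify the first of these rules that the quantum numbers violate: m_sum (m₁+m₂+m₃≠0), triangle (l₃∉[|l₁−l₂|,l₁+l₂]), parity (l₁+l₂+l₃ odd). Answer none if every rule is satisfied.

m_sum

azimuthal sum: -7 − 3 − 2 = -12  ✗
3 ≤ 3 ≤ 11 (triangle on l)
L = 7 + 4 + 3 = 14 (even)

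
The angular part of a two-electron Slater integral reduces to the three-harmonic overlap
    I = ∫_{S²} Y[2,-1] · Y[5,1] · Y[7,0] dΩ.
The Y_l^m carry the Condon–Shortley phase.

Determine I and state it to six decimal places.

Rules hold: Σm=0, L=14 even, 3≤7≤7.
N = 5·11·15 = 825
Δ = 0!·4!·10!/15! = 1/15015
Racah Σ t=0..0: t=0:+1/57600 = 1/57600
⇒ 3j(2 5 7; 0 0 0)² = 21/715, sgn -1
Racah Σ t=0..0: t=0:+1/103680 = 1/103680
⇒ 3j(2 5 7; -1 1 0)² = 7/429, sgn -1
4πI² = N·(3j₀)²·(3jₘ)² = 735/1859
I = +1·√(0.395374/4π) = 0.17737771

0.177378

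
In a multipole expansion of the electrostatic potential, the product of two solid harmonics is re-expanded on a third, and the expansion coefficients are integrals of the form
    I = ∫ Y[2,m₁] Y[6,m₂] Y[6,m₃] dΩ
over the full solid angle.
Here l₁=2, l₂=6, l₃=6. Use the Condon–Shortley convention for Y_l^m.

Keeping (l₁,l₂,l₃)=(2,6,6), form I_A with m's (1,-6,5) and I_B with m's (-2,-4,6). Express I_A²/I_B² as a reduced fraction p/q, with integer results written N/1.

11/2

Same 2,6,6: normalisation and zero-m 3j drop out of the ratio.
A: Δ: 2! 2! 10! / 15! → 1/90090; sum: t=0:+1/7257600 = 1/7257600; 3j²(2 6 6; 1 -6 5) = Δ·Π!·Σ² = 11/455  (sign -1)
B: Δ: 2! 2! 10! / 15! → 1/90090; sum: t=2:+1/14515200 = 1/14515200; 3j²(2 6 6; -2 -4 6) = Δ·Π!·Σ² = 2/455  (sign +1)
I_A²/I_B² = (11/455)/(2/455) = 11/2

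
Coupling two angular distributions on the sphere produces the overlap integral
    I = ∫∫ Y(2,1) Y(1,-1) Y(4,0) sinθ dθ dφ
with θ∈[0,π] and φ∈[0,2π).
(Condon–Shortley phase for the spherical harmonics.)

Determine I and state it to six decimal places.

l₃=4 ∉ [1,3] — triangle fails ⇒ I = 0

0.000000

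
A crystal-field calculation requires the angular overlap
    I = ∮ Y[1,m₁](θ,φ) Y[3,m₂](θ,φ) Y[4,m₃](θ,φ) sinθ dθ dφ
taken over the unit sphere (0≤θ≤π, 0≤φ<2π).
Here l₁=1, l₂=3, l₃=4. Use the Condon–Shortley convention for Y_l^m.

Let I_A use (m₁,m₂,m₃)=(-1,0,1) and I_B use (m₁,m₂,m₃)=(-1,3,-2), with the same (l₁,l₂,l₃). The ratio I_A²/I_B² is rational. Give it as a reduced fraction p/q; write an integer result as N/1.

10/1

Shared (l₁,l₂,l₃)=(1,3,4): N and (l;000)² cancel in I_A²/I_B².
A: Δ = 0!·2!·6!/9! = 1/252; Racah Σ t=0..0: t=0:+1/72 = 1/72; ⇒ 3j(1 3 4; -1 0 1)² = 5/126, sgn -1
B: Δ = 0!·2!·6!/9! = 1/252; Racah Σ t=0..0: t=0:+1/1440 = 1/1440; ⇒ 3j(1 3 4; -1 3 -2)² = 1/252, sgn +1
I_A²/I_B² = (5/126)/(1/252) = 10/1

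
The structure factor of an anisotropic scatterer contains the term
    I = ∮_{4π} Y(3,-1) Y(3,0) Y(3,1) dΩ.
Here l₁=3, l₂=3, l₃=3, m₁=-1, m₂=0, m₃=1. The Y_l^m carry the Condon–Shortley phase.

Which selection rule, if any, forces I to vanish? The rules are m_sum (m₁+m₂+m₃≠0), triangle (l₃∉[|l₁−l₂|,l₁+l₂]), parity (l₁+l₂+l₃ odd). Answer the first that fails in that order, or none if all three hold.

parity

m₁+m₂+m₃ = -1 + 0 + 1 = 0  ✓
triangle: |3−3|=0 ≤ l₃=3 ≤ 3+3=6  ✓
parity: l₁+l₂+l₃ = 9 is odd  ✗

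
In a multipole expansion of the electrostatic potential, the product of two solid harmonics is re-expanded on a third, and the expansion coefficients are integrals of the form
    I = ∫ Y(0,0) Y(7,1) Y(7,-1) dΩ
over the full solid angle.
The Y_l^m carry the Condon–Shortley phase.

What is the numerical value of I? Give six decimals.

-0.282095

Checks pass: Σm=0; 14 even; l₃=7∈[7,7].
(2·0+1)(2·7+1)(2·7+1) = 225
Δ: 0! 0! 14! / 15! → 1/15
sum: t=0:+1/25401600 = 1/25401600
3j²(0 7 7; 0 0 0) = Δ·Π!·Σ² = 1/15  (sign -1)
sum: t=0:+1/29030400 = 1/29030400
3j²(0 7 7; 0 1 -1) = Δ·Π!·Σ² = 1/15  (sign +1)
combine: 4πI² = 225·1/15·1/15 = 1/1
take √, sign -1: I = -0.28209479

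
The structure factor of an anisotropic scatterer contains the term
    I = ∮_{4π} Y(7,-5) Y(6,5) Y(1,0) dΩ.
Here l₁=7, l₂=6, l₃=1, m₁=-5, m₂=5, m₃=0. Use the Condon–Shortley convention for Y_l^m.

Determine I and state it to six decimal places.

m-sum 0 ✓  L=14 even ✓  1≤1≤13 ✓
Π(2lᵢ+1) = 15×13×3 = 585
triangle coeff Δ(7,6,1) = 1/1365
Σ_t [6,6]: t=6:+1/518400 = 1/518400
(3j)²=7/195 [(7 6 1; 0 0 0)], sign=-1
Σ_t [11,11]: t=11:−1/39916800 = -1/39916800
(3j)²=8/455 [(7 6 1; -5 5 0)], sign=+1
⇒ 4πI² = 24/65
I = (-1)√(24/65/(4π)) = -0.17141310

-0.171413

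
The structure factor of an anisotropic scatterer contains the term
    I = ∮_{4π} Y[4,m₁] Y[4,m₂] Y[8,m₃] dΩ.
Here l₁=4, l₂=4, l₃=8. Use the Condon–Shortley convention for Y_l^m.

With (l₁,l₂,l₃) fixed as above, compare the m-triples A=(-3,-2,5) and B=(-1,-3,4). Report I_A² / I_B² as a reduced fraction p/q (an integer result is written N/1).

13/8

l's match ⇒ only the (l;m) 3-j factors differ between A and B.
A: triangle coeff Δ(4,4,8) = 1/218790; Σ_t [0,0]: t=0:+1/7257600 = 1/7257600; (3j)²=2/85 [(4 4 8; -3 -2 5)], sign=-1
B: triangle coeff Δ(4,4,8) = 1/218790; Σ_t [0,0]: t=0:+1/3628800 = 1/3628800; (3j)²=16/1105 [(4 4 8; -1 -3 4)], sign=+1
I_A²/I_B² = (2/85)/(16/1105) = 13/8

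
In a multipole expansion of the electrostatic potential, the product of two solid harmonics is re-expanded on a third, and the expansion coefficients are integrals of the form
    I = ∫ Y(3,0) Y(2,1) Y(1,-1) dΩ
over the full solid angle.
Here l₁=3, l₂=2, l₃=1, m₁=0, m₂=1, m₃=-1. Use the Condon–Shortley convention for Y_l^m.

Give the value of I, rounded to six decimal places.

Checks pass: Σm=0; 6 even; l₃=1∈[1,5].
(2·3+1)(2·2+1)(2·1+1) = 105
Δ: 4! 2! 0! / 7! → 1/105
sum: t=2:+1/4 = 1/4
3j²(3 2 1; 0 0 0) = Δ·Π!·Σ² = 3/35  (sign -1)
sum: t=3:−1/12 = -1/12
3j²(3 2 1; 0 1 -1) = Δ·Π!·Σ² = 1/35  (sign -1)
combine: 4πI² = 105·3/35·1/35 = 9/35
take √, sign +1: I = 0.14304817

0.143048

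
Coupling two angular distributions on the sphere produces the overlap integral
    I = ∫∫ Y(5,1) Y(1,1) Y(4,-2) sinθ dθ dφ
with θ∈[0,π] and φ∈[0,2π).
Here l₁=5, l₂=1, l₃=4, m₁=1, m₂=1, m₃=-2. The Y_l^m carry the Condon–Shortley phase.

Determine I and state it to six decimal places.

-0.120286

Checks pass: Σm=0; 10 even; l₃=4∈[4,6].
(2·5+1)(2·1+1)(2·4+1) = 297
Δ: 2! 8! 0! / 11! → 1/495
sum: t=1:−1/576 = -1/576
3j²(5 1 4; 0 0 0) = Δ·Π!·Σ² = 5/99  (sign -1)
sum: t=2:+1/2880 = 1/2880
3j²(5 1 4; 1 1 -2) = Δ·Π!·Σ² = 2/165  (sign +1)
combine: 4πI² = 297·5/99·2/165 = 2/11
take √, sign -1: I = -0.12028562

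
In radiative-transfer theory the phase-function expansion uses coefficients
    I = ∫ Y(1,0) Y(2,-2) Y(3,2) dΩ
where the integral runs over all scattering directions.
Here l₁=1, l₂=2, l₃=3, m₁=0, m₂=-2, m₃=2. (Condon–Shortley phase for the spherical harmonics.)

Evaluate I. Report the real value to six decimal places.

0.184674

Checks pass: Σm=0; 6 even; l₃=3∈[1,3].
(2·1+1)(2·2+1)(2·3+1) = 105
Δ: 0! 2! 4! / 7! → 1/105
sum: t=0:+1/4 = 1/4
3j²(1 2 3; 0 0 0) = Δ·Π!·Σ² = 3/35  (sign -1)
sum: t=0:+1/24 = 1/24
3j²(1 2 3; 0 -2 2) = Δ·Π!·Σ² = 1/21  (sign -1)
combine: 4πI² = 105·3/35·1/21 = 3/7
take √, sign +1: I = 0.18467439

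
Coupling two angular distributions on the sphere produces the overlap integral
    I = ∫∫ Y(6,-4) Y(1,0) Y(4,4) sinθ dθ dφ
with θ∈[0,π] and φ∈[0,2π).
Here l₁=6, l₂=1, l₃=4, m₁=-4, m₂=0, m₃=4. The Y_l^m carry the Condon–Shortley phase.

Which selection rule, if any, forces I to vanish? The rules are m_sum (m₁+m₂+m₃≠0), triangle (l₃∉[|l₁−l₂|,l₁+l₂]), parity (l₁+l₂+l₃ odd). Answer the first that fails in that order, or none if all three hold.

Σmᵢ = 0  ✓
l₃∈[|l₁−l₂|,l₁+l₂]=[5,7], have l₃=4  ✗
Σlᵢ = 11 ⇒ odd

triangle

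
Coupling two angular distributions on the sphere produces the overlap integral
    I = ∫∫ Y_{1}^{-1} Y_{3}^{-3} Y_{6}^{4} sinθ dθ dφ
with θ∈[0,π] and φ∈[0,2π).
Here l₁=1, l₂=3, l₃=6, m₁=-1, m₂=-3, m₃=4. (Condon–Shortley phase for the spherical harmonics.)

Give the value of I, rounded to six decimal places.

0.000000

triangle: need 2≤l₃≤4, have 6; I=0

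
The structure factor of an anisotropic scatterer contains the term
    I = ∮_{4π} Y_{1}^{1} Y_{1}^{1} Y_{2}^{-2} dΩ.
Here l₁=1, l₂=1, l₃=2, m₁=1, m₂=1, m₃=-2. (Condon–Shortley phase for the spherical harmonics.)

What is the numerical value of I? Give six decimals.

0.309019

Checks pass: Σm=0; 4 even; l₃=2∈[0,2].
(2·1+1)(2·1+1)(2·2+1) = 45
Δ: 0! 2! 2! / 5! → 1/30
sum: t=0:+1/1 = 1/1
3j²(1 1 2; 0 0 0) = Δ·Π!·Σ² = 2/15  (sign +1)
sum: t=0:+1/4 = 1/4
3j²(1 1 2; 1 1 -2) = Δ·Π!·Σ² = 1/5  (sign +1)
combine: 4πI² = 45·2/15·1/5 = 6/5
take √, sign +1: I = 0.30901936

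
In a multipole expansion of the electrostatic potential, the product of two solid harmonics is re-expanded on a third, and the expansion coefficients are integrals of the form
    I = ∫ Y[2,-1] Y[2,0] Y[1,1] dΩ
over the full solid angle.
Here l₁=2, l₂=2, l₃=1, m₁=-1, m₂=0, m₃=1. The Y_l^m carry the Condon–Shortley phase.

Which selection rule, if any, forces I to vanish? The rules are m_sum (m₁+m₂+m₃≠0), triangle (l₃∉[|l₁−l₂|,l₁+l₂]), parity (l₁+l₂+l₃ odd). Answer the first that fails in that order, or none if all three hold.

parity

m₁+m₂+m₃ = -1 + 0 + 1 = 0  ✓
triangle: |2−2|=0 ≤ l₃=1 ≤ 2+2=4  ✓
parity: l₁+l₂+l₃ = 5 is odd  ✗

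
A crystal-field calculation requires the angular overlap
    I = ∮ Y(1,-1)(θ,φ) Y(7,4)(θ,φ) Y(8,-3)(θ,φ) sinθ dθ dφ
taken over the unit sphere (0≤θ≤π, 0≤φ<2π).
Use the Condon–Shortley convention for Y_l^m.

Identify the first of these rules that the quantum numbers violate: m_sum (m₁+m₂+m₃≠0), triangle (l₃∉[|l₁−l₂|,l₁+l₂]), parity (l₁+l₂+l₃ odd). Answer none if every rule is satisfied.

m₁+m₂+m₃ = -1 + 4 − 3 = 0  ✓
triangle: |1−7|=6 ≤ l₃=8 ≤ 1+7=8  ✓
parity: l₁+l₂+l₃ = 16 is even  ✓

none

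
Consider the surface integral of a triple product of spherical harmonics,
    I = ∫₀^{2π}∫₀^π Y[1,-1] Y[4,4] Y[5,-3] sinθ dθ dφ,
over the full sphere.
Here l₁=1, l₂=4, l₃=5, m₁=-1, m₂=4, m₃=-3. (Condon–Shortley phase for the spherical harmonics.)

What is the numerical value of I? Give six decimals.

-0.049106

m-sum 0 ✓  L=10 even ✓  3≤5≤5 ✓
Π(2lᵢ+1) = 3×9×11 = 297
triangle coeff Δ(1,4,5) = 1/495
Σ_t [0,0]: t=0:+1/576 = 1/576
(3j)²=5/99 [(1 4 5; 0 0 0)], sign=-1
Σ_t [0,0]: t=0:+1/80640 = 1/80640
(3j)²=1/495 [(1 4 5; -1 4 -3)], sign=+1
⇒ 4πI² = 1/33
I = (-1)√(1/33/(4π)) = -0.04910640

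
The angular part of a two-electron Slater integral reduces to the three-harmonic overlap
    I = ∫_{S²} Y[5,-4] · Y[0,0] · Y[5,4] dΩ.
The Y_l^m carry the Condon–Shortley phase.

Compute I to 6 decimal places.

Checks pass: Σm=0; 10 even; l₃=5∈[5,5].
(2·5+1)(2·0+1)(2·5+1) = 121
Δ: 0! 10! 0! / 11! → 1/11
sum: t=0:+1/14400 = 1/14400
3j²(5 0 5; 0 0 0) = Δ·Π!·Σ² = 1/11  (sign -1)
sum: t=0:+1/362880 = 1/362880
3j²(5 0 5; -4 0 4) = Δ·Π!·Σ² = 1/11  (sign -1)
combine: 4πI² = 121·1/11·1/11 = 1/1
take √, sign +1: I = 0.28209479

0.282095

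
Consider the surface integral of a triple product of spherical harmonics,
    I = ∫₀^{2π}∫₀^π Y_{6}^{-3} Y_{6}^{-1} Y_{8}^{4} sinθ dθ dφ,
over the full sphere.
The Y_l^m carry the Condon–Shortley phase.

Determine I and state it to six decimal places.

Rules hold: Σm=0, L=20 even, 0≤8≤12.
N = 13·13·17 = 2873
Δ = 4!·8!·8!/21! = 1/1309458150
Racah Σ t=0..4: t=0:+1/49766400 t=1:−1/3110400 t=2:+1/1327104 t=3:−1/3110400 t=4:+1/49766400 = 1/6635520
⇒ 3j(6 6 8; 0 0 0)² = 350/46189, sgn +1
Racah Σ t=1..4: t=1:−1/139345920 t=2:+1/14515200 t=3:−1/12441600 t=4:+1/87091200 = -1/139345920
⇒ 3j(6 6 8; -3 -1 4)² = 5/8398, sgn -1
4πI² = N·(3j₀)²·(3jₘ)² = 875/67507
I = -1·√(0.0129616/4π) = -0.03211624

-0.032116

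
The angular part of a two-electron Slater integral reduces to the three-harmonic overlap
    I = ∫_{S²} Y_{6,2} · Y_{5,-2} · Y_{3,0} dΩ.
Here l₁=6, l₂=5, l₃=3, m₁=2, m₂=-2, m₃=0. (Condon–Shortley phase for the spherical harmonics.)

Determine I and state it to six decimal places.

Rules hold: Σm=0, L=14 even, 1≤3≤11.
N = 13·11·7 = 1001
Δ = 8!·4!·2!/15! = 1/675675
Racah Σ t=3..5: t=3:−1/8640 t=4:+1/2304 t=5:−1/8640 = 7/34560
⇒ 3j(6 5 3; 0 0 0)² = 7/429, sgn -1
Racah Σ t=1..3: t=1:−1/60480 t=2:+1/5760 t=3:−1/8640 = 1/24192
⇒ 3j(6 5 3; 2 -2 0)² = 8/3003, sgn -1
4πI² = N·(3j₀)²·(3jₘ)² = 56/1287
I = +1·√(0.043512/4π) = 0.05884368

0.058844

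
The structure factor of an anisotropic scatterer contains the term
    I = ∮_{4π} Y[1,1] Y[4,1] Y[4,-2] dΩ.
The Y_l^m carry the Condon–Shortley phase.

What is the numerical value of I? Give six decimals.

Σlᵢ=9 odd — θ-integrand is odd under cosθ→−cosθ; I=0

0.000000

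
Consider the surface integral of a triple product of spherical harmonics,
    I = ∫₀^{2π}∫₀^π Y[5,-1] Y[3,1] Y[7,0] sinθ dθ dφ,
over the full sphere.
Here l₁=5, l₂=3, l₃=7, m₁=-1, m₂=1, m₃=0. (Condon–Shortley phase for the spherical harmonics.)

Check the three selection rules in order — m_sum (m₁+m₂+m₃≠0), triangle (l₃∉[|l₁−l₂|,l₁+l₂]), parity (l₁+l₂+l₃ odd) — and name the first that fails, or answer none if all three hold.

m₁+m₂+m₃ = -1 + 1 + 0 = 0  ✓
triangle: |5−3|=2 ≤ l₃=7 ≤ 5+3=8  ✓
parity: l₁+l₂+l₃ = 15 is odd  ✗

parity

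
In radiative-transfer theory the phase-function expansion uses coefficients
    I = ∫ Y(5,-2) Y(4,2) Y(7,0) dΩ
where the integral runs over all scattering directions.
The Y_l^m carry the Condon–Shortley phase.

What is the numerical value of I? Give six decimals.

-0.145720

m-sum 0 ✓  L=16 even ✓  1≤7≤9 ✓
Π(2lᵢ+1) = 11×9×15 = 1485
triangle coeff Δ(5,4,7) = 1/6126120
Σ_t [0,2]: t=0:+1/69120 t=1:−1/20736 t=2:+1/69120 = -1/51840
(3j)²=280/21879 [(5 4 7; 0 0 0)], sign=+1
Σ_t [0,2]: t=0:+1/7257600 t=1:−1/172800 t=2:+1/69120 = 1/113400
(3j)²=512/36465 [(5 4 7; -2 2 0)], sign=-1
⇒ 4πI² = 143360/537251
I = (-1)√(143360/537251/(4π)) = -0.14572043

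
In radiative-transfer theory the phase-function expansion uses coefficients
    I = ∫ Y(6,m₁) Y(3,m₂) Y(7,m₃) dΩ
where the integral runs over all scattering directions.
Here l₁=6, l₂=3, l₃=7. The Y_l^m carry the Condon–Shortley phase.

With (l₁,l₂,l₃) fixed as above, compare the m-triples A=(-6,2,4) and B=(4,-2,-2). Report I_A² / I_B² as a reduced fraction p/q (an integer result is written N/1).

363/1600

Same 6,3,7: normalisation and zero-m 3j drop out of the ratio.
A: Δ: 2! 10! 4! / 17! → 1/2042040; sum: t=2:+1/43545600 = 1/43545600; 3j²(6 3 7; -6 2 4) = Δ·Π!·Σ² = 11/3094  (sign -1)
B: Δ: 2! 10! 4! / 17! → 1/2042040; sum: t=0:+1/967680 t=1:−1/8709120 = 1/1088640; 3j²(6 3 7; 4 -2 -2) = Δ·Π!·Σ² = 800/51051  (sign -1)
I_A²/I_B² = (11/3094)/(800/51051) = 363/1600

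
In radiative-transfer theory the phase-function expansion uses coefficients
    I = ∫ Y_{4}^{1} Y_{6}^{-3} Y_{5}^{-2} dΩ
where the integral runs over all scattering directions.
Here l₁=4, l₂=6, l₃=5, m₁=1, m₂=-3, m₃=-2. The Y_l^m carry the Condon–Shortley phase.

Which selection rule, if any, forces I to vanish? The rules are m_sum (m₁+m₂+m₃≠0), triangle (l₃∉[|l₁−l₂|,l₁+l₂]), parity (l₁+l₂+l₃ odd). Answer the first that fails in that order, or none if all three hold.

m_sum

Σmᵢ = -4  ✗
l₃∈[|l₁−l₂|,l₁+l₂]=[2,10], have l₃=5
Σlᵢ = 15 ⇒ odd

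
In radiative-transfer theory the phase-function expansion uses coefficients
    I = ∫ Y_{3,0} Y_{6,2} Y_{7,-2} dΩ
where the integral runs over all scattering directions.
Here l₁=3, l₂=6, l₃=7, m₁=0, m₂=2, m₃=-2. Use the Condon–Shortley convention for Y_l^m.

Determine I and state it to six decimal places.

m-sum 0 ✓  L=16 even ✓  3≤7≤9 ✓
Π(2lᵢ+1) = 7×13×15 = 1365
triangle coeff Δ(3,6,7) = 1/2042040
Σ_t [0,2]: t=0:+1/207360 t=1:−1/57600 t=2:+1/207360 = -1/129600
(3j)²=168/12155 [(3 6 7; 0 0 0)], sign=+1
Σ_t [0,2]: t=0:+1/967680 t=1:−1/120960 t=2:+1/207360 = -1/414720
(3j)²=21/4862 [(3 6 7; 0 2 -2)], sign=+1
⇒ 4πI² = 37044/454597
I = (+1)√(37044/454597/(4π)) = 0.08052685

0.080527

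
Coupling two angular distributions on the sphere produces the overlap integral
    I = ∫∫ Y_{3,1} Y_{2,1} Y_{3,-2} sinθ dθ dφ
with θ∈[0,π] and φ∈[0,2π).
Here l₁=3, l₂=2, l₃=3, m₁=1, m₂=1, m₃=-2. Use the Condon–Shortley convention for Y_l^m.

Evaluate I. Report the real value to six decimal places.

Rules hold: Σm=0, L=8 even, 1≤3≤5.
N = 7·5·7 = 245
Δ = 2!·4!·2!/9! = 1/3780
Racah Σ t=0..2: t=0:+1/24 t=1:−1/4 t=2:+1/24 = -1/6
⇒ 3j(3 2 3; 0 0 0)² = 4/105, sgn +1
Racah Σ t=1..2: t=1:−1/12 t=2:+1/48 = -1/16
⇒ 3j(3 2 3; 1 1 -2)² = 1/28, sgn +1
4πI² = N·(3j₀)²·(3jₘ)² = 1/3
I = +1·√(0.333333/4π) = 0.16286750

0.162868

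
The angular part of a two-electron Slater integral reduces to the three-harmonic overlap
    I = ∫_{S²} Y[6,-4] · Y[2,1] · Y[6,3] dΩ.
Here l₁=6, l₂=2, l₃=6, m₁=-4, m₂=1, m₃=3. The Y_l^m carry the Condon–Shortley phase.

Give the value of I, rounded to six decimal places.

0.179515

m-sum 0 ✓  L=14 even ✓  4≤6≤8 ✓
Π(2lᵢ+1) = 13×5×13 = 845
triangle coeff Δ(6,2,6) = 1/90090
Σ_t [0,2]: t=0:+1/69120 t=1:−1/14400 t=2:+1/69120 = -7/172800
(3j)²=14/715 [(6 2 6; 0 0 0)], sign=-1
Σ_t [1,2]: t=1:−1/725760 t=2:+1/161280 = 1/207360
(3j)²=7/286 [(6 2 6; -4 1 3)], sign=-1
⇒ 4πI² = 49/121
I = (+1)√(49/121/(4π)) = 0.17951487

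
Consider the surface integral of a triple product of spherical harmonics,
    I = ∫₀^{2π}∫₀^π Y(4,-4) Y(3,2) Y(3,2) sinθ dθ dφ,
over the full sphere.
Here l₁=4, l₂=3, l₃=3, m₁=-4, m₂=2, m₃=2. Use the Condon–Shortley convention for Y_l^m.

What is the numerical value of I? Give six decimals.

Checks pass: Σm=0; 10 even; l₃=3∈[1,7].
(2·4+1)(2·3+1)(2·3+1) = 441
Δ: 4! 4! 2! / 11! → 1/34650
sum: t=1:−1/72 t=2:+1/16 t=3:−1/72 = 5/144
3j²(4 3 3; 0 0 0) = Δ·Π!·Σ² = 2/77  (sign -1)
sum: t=4:+1/576 = 1/576
3j²(4 3 3; -4 2 2) = Δ·Π!·Σ² = 5/99  (sign -1)
combine: 4πI² = 441·2/77·5/99 = 70/121
take √, sign +1: I = 0.21456131

0.214561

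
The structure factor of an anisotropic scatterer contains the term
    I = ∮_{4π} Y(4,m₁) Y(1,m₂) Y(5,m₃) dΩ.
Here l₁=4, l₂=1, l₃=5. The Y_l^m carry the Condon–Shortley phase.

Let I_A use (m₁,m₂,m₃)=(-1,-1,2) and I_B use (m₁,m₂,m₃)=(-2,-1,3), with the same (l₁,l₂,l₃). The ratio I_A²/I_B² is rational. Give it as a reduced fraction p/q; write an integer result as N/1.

l's match ⇒ only the (l;m) 3-j factors differ between A and B.
A: triangle coeff Δ(4,1,5) = 1/495; Σ_t [0,0]: t=0:+1/1440 = 1/1440; (3j)²=7/165 [(4 1 5; -1 -1 2)], sign=-1
B: triangle coeff Δ(4,1,5) = 1/495; Σ_t [0,0]: t=0:+1/2880 = 1/2880; (3j)²=28/495 [(4 1 5; -2 -1 3)], sign=+1
I_A²/I_B² = (7/165)/(28/495) = 3/4

3/4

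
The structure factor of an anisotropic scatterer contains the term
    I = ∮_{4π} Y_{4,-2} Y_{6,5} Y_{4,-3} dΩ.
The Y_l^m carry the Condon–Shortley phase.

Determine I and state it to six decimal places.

-0.100084

Checks pass: Σm=0; 14 even; l₃=4∈[2,10].
(2·4+1)(2·6+1)(2·4+1) = 1053
Δ: 6! 2! 6! / 15! → 1/1261260
sum: t=2:+1/4608 t=3:−1/1296 t=4:+1/4608 = -7/20736
3j²(4 6 4; 0 0 0) = Δ·Π!·Σ² = 20/1287  (sign -1)
sum: t=5:−1/86400 t=6:+1/172800 = -1/172800
3j²(4 6 4; -2 5 -3) = Δ·Π!·Σ² = 1/130  (sign +1)
combine: 4πI² = 1053·20/1287·1/130 = 18/143
take √, sign -1: I = -0.10008369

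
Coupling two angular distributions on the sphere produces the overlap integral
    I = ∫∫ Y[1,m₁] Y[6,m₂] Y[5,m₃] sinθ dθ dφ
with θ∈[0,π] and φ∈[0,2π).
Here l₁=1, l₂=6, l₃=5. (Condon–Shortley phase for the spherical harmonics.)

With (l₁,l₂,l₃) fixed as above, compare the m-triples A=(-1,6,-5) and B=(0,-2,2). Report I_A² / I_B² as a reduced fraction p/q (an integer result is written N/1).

Shared (l₁,l₂,l₃)=(1,6,5): N and (l;000)² cancel in I_A²/I_B².
A: Δ = 2!·0!·10!/13! = 1/858; Racah Σ t=2..2: t=2:+1/7257600 = 1/7257600; ⇒ 3j(1 6 5; -1 6 -5)² = 1/13, sgn +1
B: Δ = 2!·0!·10!/13! = 1/858; Racah Σ t=1..1: t=1:−1/30240 = -1/30240; ⇒ 3j(1 6 5; 0 -2 2)² = 16/429, sgn +1
I_A²/I_B² = (1/13)/(16/429) = 33/16

33/16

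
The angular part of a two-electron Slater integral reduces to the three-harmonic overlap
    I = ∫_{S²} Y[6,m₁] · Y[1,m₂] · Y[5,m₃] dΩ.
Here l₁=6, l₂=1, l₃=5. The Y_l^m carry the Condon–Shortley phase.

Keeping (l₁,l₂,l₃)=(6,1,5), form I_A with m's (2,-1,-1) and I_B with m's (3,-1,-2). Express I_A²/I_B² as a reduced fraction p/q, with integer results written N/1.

7/9

l's match ⇒ only the (l;m) 3-j factors differ between A and B.
A: triangle coeff Δ(6,1,5) = 1/858; Σ_t [0,0]: t=0:+1/34560 = 1/34560; (3j)²=14/429 [(6 1 5; 2 -1 -1)], sign=+1
B: triangle coeff Δ(6,1,5) = 1/858; Σ_t [0,0]: t=0:+1/60480 = 1/60480; (3j)²=6/143 [(6 1 5; 3 -1 -2)], sign=-1
I_A²/I_B² = (14/429)/(6/143) = 7/9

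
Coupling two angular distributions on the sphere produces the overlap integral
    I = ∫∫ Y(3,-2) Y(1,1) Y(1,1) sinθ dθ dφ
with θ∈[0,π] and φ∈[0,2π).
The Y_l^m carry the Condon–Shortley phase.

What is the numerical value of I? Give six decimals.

l₃=1 ∉ [2,4] — triangle fails ⇒ I = 0

0.000000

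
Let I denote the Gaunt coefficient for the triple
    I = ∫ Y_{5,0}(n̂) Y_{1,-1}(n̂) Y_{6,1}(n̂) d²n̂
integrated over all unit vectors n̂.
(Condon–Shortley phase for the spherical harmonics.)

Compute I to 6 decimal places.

-0.187239

Rules hold: Σm=0, L=12 even, 4≤6≤6.
N = 11·3·13 = 429
Δ = 0!·10!·2!/13! = 1/858
Racah Σ t=0..0: t=0:+1/14400 = 1/14400
⇒ 3j(5 1 6; 0 0 0)² = 6/143, sgn +1
Racah Σ t=0..0: t=0:+1/28800 = 1/28800
⇒ 3j(5 1 6; 0 -1 1)² = 7/286, sgn -1
4πI² = N·(3j₀)²·(3jₘ)² = 63/143
I = -1·√(0.440559/4π) = -0.18723944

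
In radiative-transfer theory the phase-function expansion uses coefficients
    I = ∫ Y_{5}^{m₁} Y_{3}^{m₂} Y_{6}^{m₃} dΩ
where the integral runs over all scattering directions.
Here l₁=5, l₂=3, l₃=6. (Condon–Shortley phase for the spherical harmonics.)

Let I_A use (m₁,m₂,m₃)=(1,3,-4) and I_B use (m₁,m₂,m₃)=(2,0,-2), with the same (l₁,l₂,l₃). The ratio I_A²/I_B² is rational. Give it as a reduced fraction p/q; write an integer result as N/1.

Same 5,3,6: normalisation and zero-m 3j drop out of the ratio.
A: Δ: 2! 8! 4! / 15! → 1/675675; sum: t=2:+1/69120 = 1/69120; 3j²(5 3 6; 1 3 -4) = Δ·Π!·Σ² = 4/143  (sign +1)
B: Δ: 2! 8! 4! / 15! → 1/675675; sum: t=0:+1/8640 t=1:−1/5760 t=2:+1/60480 = -1/24192; 3j²(5 3 6; 2 0 -2) = Δ·Π!·Σ² = 8/3003  (sign -1)
I_A²/I_B² = (4/143)/(8/3003) = 21/2

21/2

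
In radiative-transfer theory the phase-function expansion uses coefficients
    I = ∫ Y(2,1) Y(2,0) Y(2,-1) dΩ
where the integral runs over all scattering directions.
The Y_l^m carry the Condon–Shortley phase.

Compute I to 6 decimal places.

Rules hold: Σm=0, L=6 even, 0≤2≤4.
N = 5·5·5 = 125
Δ = 2!·2!·2!/7! = 1/630
Racah Σ t=0..2: t=0:+1/8 t=1:−1/1 t=2:+1/8 = -3/4
⇒ 3j(2 2 2; 0 0 0)² = 2/35, sgn -1
Racah Σ t=0..1: t=0:+1/4 t=1:−1/2 = -1/4
⇒ 3j(2 2 2; 1 0 -1)² = 1/70, sgn +1
4πI² = N·(3j₀)²·(3jₘ)² = 5/49
I = -1·√(0.102041/4π) = -0.09011188

-0.090112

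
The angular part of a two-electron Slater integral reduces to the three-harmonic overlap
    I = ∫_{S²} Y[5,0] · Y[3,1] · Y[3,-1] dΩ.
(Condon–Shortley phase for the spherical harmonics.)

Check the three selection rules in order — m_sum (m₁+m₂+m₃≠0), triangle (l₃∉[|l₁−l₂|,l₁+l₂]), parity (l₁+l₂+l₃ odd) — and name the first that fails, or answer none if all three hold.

parity

m₁+m₂+m₃ = 0 + 1 − 1 = 0  ✓
triangle: |5−3|=2 ≤ l₃=3 ≤ 5+3=8  ✓
parity: l₁+l₂+l₃ = 11 is odd  ✗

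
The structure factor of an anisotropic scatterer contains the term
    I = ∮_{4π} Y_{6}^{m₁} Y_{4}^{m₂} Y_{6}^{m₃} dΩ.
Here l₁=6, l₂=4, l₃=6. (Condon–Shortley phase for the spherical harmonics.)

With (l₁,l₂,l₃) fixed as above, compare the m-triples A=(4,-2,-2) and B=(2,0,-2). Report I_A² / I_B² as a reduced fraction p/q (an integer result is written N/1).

l's match ⇒ only the (l;m) 3-j factors differ between A and B.
A: triangle coeff Δ(6,4,6) = 1/15315300; Σ_t [0,2]: t=0:+1/138240 t=1:−1/181440 t=2:+1/3870720 = 23/11612160; (3j)²=529/204204 [(6 4 6; 4 -2 -2)], sign=+1
B: triangle coeff Δ(6,4,6) = 1/15315300; Σ_t [0,4]: t=0:+1/331776 t=1:−1/25920 t=2:+1/23040 t=3:−1/181440 t=4:+1/23224320 = 11/4644864; (3j)²=11/55692 [(6 4 6; 2 0 -2)], sign=+1
I_A²/I_B² = (529/204204)/(11/55692) = 1587/121

1587/121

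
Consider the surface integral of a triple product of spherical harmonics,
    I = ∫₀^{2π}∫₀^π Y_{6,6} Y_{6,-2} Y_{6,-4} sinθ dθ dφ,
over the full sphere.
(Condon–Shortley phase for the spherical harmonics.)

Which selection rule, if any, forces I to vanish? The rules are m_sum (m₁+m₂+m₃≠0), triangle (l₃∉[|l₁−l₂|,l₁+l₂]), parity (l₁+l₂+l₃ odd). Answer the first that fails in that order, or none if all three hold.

none

Σmᵢ = 0  ✓
l₃∈[|l₁−l₂|,l₁+l₂]=[0,12], have l₃=6  ✓
Σlᵢ = 18 ⇒ even  ✓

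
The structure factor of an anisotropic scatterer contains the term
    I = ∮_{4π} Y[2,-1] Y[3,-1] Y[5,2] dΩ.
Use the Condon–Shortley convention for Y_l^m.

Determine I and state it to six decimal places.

m-sum 0 ✓  L=10 even ✓  1≤5≤5 ✓
Π(2lᵢ+1) = 5×7×11 = 385
triangle coeff Δ(2,3,5) = 1/2310
Σ_t [0,0]: t=0:+1/144 = 1/144
(3j)²=10/231 [(2 3 5; 0 0 0)], sign=-1
Σ_t [0,0]: t=0:+1/288 = 1/288
(3j)²=1/22 [(2 3 5; -1 -1 2)], sign=-1
⇒ 4πI² = 25/33
I = (+1)√(25/33/(4π)) = 0.24553200

0.245532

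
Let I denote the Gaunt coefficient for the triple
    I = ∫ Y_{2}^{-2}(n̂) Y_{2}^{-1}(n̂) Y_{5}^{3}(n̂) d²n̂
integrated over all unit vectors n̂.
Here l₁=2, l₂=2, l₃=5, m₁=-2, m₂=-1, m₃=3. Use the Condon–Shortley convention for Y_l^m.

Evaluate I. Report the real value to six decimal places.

0.000000

|2−2|≤5≤2+2 violated ⇒ I = 0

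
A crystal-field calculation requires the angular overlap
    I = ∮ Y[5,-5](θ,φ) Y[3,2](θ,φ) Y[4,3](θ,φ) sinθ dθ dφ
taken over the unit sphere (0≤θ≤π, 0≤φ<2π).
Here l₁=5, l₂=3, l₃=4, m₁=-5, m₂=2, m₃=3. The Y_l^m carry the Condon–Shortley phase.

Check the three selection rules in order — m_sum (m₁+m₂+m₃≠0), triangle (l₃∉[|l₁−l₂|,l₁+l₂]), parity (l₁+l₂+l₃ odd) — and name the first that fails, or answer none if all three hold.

none

azimuthal sum: -5 + 2 + 3 = 0  ✓
2 ≤ 4 ≤ 8 (triangle on l)  ✓
L = 5 + 3 + 4 = 12 (even)  ✓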